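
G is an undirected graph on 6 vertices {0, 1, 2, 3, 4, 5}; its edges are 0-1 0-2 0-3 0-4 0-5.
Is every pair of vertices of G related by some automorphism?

Vertex 0 is the only vertex of degree 5, so every automorphism fixes it; G is not vertex-transitive.

No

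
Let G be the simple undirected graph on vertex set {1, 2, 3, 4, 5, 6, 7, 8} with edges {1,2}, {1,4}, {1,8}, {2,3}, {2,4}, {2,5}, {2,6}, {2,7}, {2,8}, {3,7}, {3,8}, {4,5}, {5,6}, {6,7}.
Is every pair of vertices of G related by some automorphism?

No

Vertex 2 is the only vertex of degree 7, so every automorphism fixes it; G is not vertex-transitive.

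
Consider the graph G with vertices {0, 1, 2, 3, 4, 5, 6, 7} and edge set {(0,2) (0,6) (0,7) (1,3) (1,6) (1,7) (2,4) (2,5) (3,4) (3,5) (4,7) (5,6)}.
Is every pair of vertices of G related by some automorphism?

G is 3-regular and bipartite on 2^3 = 8 vertices with girth 4; it is the hypercube graph Q_3. Aut(Q_3) consists of the signed permutations of the 3 coordinate axes: 3! permutations times 2^3 sign flips, so |Aut| = 2^3·3! = 48. Under this action every vertex can be carried to every other, so G is vertex-transitive.

Yes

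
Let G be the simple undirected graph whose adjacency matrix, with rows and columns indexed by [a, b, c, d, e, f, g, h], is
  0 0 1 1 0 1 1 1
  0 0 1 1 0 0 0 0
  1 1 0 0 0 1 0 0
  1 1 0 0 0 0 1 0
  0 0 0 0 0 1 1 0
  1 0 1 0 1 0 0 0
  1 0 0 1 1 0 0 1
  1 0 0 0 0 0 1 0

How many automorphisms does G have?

The degree sequence is [5, 2, 3, 3, 2, 3, 4, 2]. Checking the degree-preserving permutations of the vertex set shows that none except the identity preserves every edge, so Aut(G) is trivial.

1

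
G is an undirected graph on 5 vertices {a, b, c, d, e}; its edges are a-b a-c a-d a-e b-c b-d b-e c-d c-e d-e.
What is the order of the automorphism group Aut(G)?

120

Every vertex has degree 4, so G is the complete graph K_5. Every bijection on the vertex set is an automorphism of K_5; hence Aut(K_5) ≅ S_5, order 120.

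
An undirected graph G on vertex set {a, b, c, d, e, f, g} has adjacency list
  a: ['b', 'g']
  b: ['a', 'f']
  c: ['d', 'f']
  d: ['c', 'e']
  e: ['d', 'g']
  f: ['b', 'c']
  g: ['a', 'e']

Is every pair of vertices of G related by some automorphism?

Yes

G is 2-regular and connected on 7 vertices, i.e. the cycle C_7. C_7 has 7 rotations and 7 reflections, so Aut(C_7) ≅ D_7 of order 14. Under this action every vertex can be carried to every other, so G is vertex-transitive.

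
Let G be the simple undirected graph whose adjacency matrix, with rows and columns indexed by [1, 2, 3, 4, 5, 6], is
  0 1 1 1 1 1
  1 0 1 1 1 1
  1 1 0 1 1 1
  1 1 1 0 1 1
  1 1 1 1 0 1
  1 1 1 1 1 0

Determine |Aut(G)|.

720

All 6 vertices are pairwise adjacent: G = K_6. Every bijection on the vertex set is an automorphism of K_6; hence Aut(K_6) ≅ S_6, order 720.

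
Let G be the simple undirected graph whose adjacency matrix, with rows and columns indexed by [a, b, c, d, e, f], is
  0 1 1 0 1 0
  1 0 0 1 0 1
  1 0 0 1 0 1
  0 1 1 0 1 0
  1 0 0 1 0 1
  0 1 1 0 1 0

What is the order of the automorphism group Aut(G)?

72

G is 3-regular and bipartite with parts {b, c, e} and {a, d, f} (each part is independent and every cross-pair is an edge), so G = K_{3,3}. Aut(K_{3,3}) is the wreath product S_3 ≀ Z_2: permute within each part, then optionally swap the parts; |Aut| = 2·(3!)² = 72.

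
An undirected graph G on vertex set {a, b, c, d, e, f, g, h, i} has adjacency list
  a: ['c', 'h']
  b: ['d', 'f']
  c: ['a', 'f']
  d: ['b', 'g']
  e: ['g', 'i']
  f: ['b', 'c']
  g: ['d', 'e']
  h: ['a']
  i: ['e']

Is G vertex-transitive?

No

Automorphisms preserve degree, but G has vertices of degree 1 and vertices of degree 2; no automorphism maps one to the other, so G is not vertex-transitive.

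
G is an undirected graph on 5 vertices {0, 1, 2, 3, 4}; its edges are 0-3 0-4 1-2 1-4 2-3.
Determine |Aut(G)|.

G is 2-regular and connected on 5 vertices, i.e. the cycle C_5. The automorphisms of the 5-cycle are exactly the symmetries of a regular 5-gon: the dihedral group D_5, |D_5| = 10.

10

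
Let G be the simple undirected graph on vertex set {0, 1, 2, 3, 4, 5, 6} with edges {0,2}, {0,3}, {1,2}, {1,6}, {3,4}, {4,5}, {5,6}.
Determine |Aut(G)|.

14

Every vertex has degree 2 and the graph is connected, so G is the 7-cycle C_7. The automorphisms of the 7-cycle are exactly the symmetries of a regular 7-gon: the dihedral group D_7, |D_7| = 14.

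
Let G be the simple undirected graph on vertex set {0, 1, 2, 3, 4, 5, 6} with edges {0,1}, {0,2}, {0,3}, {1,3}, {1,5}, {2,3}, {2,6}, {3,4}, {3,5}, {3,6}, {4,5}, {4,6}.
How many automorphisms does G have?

Vertex 3 is the unique vertex of degree 6; the remaining 6 vertices each have degree 3 and induce a cycle, so G is the wheel on 7 vertices with hub 3. With the hub fixed, the remaining symmetry is that of the rim cycle C_6, giving the dihedral group D_6.

12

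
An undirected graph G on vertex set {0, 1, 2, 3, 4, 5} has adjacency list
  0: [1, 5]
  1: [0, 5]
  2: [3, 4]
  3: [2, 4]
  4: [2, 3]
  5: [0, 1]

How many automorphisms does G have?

G has two connected components, {2, 3, 4} and {0, 1, 5}; each is 2-regular, so G = C_3 ⊔ C_3. Aut of a disjoint union of two copies of C_3 is the wreath product D_3 ≀ Z_2, of order 2·6² = 72.

72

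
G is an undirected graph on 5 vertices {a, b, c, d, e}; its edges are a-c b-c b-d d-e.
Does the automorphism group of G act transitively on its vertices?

No

Automorphisms preserve degree, but G has vertices of degree 1 and vertices of degree 2; no automorphism maps one to the other, so G is not vertex-transitive.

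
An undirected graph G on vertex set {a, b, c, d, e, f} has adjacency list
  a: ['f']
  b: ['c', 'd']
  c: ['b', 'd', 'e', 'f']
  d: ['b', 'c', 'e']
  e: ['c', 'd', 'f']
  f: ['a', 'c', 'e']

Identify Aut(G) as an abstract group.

1

Degrees alone do not determine every vertex (e.g. d and e both have degree 3), but their neighbour-degree multisets differ: N(d) has degrees [2, 3, 4] while N(e) has degrees [3, 3, 4]. Repeating this refinement separates all vertices, so the only automorphism is the identity.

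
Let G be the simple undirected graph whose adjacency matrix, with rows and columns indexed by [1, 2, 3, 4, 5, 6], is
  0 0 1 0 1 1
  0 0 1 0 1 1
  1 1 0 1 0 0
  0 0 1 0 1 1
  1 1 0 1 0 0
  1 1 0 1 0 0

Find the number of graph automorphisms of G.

72

G is 3-regular and bipartite with parts {3, 5, 6} and {1, 2, 4} (each part is independent and every cross-pair is an edge), so G = K_{3,3}. Aut(K_{3,3}) is the wreath product S_3 ≀ Z_2: permute within each part, then optionally swap the parts; |Aut| = 2·(3!)² = 72.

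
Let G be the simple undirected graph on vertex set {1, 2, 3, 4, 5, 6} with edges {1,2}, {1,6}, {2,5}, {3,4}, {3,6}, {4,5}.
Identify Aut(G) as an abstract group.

the dihedral group of order 12

Every vertex has degree 2 and the graph is connected, so G is the 6-cycle C_6. The automorphisms of the 6-cycle are exactly the symmetries of a regular 6-gon: the dihedral group D_6, |D_6| = 12.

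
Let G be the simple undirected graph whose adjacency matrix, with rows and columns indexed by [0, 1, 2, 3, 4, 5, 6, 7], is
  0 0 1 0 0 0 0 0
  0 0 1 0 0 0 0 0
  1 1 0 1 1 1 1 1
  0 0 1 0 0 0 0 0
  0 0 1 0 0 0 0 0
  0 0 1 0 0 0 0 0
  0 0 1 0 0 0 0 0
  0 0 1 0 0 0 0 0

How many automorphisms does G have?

5040

Vertex 2 has degree 7 and every other vertex has degree 1, so G is the star K_{1,7} with centre 2. Any automorphism fixes the centre and permutes the 7 leaves freely, so Aut(G) ≅ S_7 of order 7! = 5040.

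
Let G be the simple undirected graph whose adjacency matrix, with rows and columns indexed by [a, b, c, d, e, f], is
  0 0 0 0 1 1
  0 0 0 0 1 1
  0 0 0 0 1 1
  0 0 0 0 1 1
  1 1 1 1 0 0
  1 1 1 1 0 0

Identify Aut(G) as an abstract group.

S_4 × S_2

The vertices split by degree into {e, f} (degree 4) and {a, b, c, d} (degree 2); every edge runs between the two parts, so G is the complete bipartite graph K_{2,4}. The parts have unequal sizes, so no automorphism swaps them; each part is permuted independently, giving S_4 × S_2 of order 4!·2! = 48.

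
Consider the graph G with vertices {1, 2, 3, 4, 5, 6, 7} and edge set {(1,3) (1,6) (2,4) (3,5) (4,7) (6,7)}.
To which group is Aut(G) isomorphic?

The degree sequence is [2, 1, 2, 2, 1, 2, 2]; the two degree-1 vertices 2 and 5 are the ends of a path, so G = P_7. A path has exactly one nontrivial symmetry — reversal — giving Aut(G) of order 2.

Z_2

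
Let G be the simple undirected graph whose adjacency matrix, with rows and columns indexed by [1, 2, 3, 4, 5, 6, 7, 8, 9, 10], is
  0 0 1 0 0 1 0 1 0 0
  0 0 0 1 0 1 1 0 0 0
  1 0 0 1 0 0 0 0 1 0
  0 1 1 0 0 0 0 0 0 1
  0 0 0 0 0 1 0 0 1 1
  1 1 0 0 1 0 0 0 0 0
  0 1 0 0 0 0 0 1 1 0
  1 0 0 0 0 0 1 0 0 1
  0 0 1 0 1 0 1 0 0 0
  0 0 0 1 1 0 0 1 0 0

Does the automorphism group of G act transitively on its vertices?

G is 3-regular on 10 vertices with no triangles and no 4-cycles (girth 5): this is the Petersen graph. It is a classical fact that the Petersen graph has automorphism group S_5 (order 120), arising from its description as the Kneser graph K(5,2). This group acts transitively on the 10 vertices.

Yes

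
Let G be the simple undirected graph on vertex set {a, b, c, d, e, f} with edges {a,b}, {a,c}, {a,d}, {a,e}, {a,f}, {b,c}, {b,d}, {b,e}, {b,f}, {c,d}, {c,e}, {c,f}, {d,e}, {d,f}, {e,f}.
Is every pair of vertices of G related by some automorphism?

Every vertex has degree 5, so G is the complete graph K_6. Every bijection on the vertex set is an automorphism of K_6; hence Aut(K_6) ≅ S_6, order 720. Under this action every vertex can be carried to every other, so G is vertex-transitive.

Yes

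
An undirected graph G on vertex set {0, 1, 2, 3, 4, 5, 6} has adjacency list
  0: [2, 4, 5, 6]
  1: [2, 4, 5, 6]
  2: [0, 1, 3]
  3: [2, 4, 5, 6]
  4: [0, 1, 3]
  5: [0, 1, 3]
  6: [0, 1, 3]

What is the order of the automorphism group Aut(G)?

The vertices split by degree into {0, 1, 3} (degree 4) and {2, 4, 5, 6} (degree 3); every edge runs between the two parts, so G is the complete bipartite graph K_{3,4}. Automorphisms preserve the bipartition setwise (since the parts differ in size) and act as S_4 × S_3 within it; |Aut| = 144.

144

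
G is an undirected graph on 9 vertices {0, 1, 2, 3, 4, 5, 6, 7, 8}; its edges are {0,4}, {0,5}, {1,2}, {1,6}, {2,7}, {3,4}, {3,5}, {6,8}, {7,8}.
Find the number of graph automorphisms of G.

G has two connected components, {1, 2, 6, 7, 8} and {0, 3, 4, 5}; each is 2-regular, so G = C_5 ⊔ C_4. The components are non-isomorphic (different sizes), so Aut(G) = Aut(C_5) × Aut(C_4) = D_5 × D_4 of order 10·8 = 80.

80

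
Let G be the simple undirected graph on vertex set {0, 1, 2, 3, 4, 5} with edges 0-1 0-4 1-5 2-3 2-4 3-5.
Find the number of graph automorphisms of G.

12

Every vertex has degree 2 and the graph is connected, so G is the 6-cycle C_6. C_6 has 6 rotations and 6 reflections, so Aut(C_6) ≅ D_6 of order 12.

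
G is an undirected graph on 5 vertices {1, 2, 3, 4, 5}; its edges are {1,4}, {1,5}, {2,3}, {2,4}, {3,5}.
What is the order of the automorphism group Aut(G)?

Every vertex has degree 2 and the graph is connected, so G is the 5-cycle C_5. The automorphisms of the 5-cycle are exactly the symmetries of a regular 5-gon: the dihedral group D_5, |D_5| = 10.

10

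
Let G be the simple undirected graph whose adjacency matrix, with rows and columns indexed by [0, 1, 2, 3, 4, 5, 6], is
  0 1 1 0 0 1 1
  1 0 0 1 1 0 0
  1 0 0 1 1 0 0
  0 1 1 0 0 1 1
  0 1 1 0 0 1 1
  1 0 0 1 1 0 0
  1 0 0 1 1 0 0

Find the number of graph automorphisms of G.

The vertices split by degree into {0, 3, 4} (degree 4) and {1, 2, 5, 6} (degree 3); every edge runs between the two parts, so G is the complete bipartite graph K_{3,4}. The parts have unequal sizes, so no automorphism swaps them; each part is permuted independently, giving S_4 × S_3 of order 4!·3! = 144.

144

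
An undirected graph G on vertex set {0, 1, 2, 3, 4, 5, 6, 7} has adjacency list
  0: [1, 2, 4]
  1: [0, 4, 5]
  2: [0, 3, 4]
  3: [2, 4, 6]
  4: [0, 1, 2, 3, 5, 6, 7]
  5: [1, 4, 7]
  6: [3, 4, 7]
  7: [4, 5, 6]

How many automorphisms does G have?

Vertex 4 is the unique vertex of degree 7; the remaining 7 vertices each have degree 3 and induce a cycle, so G is the wheel on 8 vertices with hub 4. Every automorphism fixes the hub and acts on the rim 7-cycle, so Aut(G) ≅ Aut(C_7) = D_7 of order 14.

14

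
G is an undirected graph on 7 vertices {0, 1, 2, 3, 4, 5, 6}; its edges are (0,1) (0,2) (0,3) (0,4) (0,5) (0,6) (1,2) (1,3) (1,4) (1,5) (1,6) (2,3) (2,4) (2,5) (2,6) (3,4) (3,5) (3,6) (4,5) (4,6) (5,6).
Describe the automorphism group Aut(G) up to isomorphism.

Every vertex has degree 6, so G is the complete graph K_7. Every bijection on the vertex set is an automorphism of K_7; hence Aut(K_7) ≅ S_7, order 5040.

S_7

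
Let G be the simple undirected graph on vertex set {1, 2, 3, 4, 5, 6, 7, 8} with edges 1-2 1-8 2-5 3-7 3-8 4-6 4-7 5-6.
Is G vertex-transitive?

G is 2-regular and connected on 8 vertices, i.e. the cycle C_8. The automorphisms of the 8-cycle are exactly the symmetries of a regular 8-gon: the dihedral group D_8, |D_8| = 16. This group acts transitively on the 8 vertices.

Yes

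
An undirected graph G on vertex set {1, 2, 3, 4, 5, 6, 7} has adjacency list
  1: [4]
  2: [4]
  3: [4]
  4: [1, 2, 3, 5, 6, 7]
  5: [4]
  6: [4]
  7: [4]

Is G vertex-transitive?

No

Vertex 4 is the only vertex of degree 6, so every automorphism fixes it; G is not vertex-transitive.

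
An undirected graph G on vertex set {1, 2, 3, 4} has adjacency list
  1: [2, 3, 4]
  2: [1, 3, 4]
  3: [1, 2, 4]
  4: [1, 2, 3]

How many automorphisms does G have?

Every vertex has degree 3, so G is the complete graph K_4. Every bijection on the vertex set is an automorphism of K_4; hence Aut(K_4) ≅ S_4, order 24.

24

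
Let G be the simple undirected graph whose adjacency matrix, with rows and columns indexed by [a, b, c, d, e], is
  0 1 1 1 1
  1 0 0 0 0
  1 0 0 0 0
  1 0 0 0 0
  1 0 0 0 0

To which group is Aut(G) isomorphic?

the symmetric group on 4 letters

Vertex a has degree 4 and every other vertex has degree 1, so G is the star K_{1,4} with centre a. Any automorphism fixes the centre and permutes the 4 leaves freely, so Aut(G) ≅ S_4 of order 4! = 24.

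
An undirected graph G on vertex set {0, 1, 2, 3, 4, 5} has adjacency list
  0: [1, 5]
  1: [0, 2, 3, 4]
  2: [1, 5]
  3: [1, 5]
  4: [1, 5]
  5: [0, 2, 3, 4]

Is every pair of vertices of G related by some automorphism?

No

Automorphisms preserve degree, but G has vertices of degree 2 and vertices of degree 4; no automorphism maps one to the other, so G is not vertex-transitive.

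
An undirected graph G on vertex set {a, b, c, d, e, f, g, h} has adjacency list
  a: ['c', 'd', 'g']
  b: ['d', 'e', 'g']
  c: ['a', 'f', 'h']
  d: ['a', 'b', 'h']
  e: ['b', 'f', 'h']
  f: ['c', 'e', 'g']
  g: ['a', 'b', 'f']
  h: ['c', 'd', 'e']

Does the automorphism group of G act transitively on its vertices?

Yes

G is 3-regular and bipartite on 2^3 = 8 vertices with girth 4; it is the hypercube graph Q_3. Aut(Q_3) consists of the signed permutations of the 3 coordinate axes: 3! permutations times 2^3 sign flips, so |Aut| = 2^3·3! = 48. This group acts transitively on the 8 vertices.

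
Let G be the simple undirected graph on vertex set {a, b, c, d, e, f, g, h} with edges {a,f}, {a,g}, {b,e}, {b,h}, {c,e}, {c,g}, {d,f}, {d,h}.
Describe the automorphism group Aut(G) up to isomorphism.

D_8

Every vertex has degree 2 and the graph is connected, so G is the 8-cycle C_8. The automorphisms of the 8-cycle are exactly the symmetries of a regular 8-gon: the dihedral group D_8, |D_8| = 16.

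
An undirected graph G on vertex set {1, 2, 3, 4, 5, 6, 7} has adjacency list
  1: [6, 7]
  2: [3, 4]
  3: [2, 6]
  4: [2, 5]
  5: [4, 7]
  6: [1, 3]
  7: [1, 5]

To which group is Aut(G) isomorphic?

D_7

Every vertex has degree 2 and the graph is connected, so G is the 7-cycle C_7. The automorphisms of the 7-cycle are exactly the symmetries of a regular 7-gon: the dihedral group D_7, |D_7| = 14.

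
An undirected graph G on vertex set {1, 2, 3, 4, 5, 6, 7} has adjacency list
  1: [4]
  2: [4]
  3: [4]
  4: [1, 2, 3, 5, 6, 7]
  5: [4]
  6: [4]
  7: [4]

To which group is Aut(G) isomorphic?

the symmetric group on 6 letters

Vertex 4 has degree 6 and every other vertex has degree 1, so G is the star K_{1,6} with centre 4. Any automorphism fixes the centre and permutes the 6 leaves freely, so Aut(G) ≅ S_6 of order 6! = 720.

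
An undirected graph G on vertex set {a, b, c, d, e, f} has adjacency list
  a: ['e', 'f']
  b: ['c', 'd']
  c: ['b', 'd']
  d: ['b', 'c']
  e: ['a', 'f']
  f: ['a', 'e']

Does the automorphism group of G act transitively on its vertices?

Yes

G has two connected components, {b, c, d} and {a, e, f}; each is 2-regular, so G = C_3 ⊔ C_3. With two isomorphic components, Aut(G) = Aut(C_3) ≀ S_2 = (D_3 × D_3) ⋊ Z_2: permute each cycle by D_3, then optionally swap the two cycles. Order 2·(2·3)² = 72. Under this action every vertex can be carried to every other, so G is vertex-transitive.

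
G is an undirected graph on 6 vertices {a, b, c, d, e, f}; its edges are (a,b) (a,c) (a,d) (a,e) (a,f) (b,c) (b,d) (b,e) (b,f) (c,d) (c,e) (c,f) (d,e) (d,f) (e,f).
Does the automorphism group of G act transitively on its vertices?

Every vertex has degree 5, so G is the complete graph K_6. Every bijection on the vertex set is an automorphism of K_6; hence Aut(K_6) ≅ S_6, order 720. Under this action every vertex can be carried to every other, so G is vertex-transitive.

Yes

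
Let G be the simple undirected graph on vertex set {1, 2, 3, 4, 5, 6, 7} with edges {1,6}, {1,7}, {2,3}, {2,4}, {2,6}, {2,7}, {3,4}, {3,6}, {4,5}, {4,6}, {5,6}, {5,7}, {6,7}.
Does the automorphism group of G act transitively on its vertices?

Vertex 1 is the only vertex of degree 2, so every automorphism fixes it; G is not vertex-transitive.

No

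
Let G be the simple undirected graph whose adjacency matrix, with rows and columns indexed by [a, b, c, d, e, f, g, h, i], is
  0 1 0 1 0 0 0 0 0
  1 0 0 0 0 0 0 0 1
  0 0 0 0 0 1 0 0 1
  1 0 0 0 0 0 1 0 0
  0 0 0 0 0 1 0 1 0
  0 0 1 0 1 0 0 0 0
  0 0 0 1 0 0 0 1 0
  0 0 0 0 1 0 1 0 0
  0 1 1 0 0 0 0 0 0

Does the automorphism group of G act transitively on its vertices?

Every vertex has degree 2 and the graph is connected, so G is the 9-cycle C_9. C_9 has 9 rotations and 9 reflections, so Aut(C_9) ≅ D_9 of order 18. Under this action every vertex can be carried to every other, so G is vertex-transitive.

Yes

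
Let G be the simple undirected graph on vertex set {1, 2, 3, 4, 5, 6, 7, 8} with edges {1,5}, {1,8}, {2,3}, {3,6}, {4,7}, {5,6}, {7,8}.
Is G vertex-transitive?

Automorphisms preserve degree, but G has vertices of degree 1 and vertices of degree 2; no automorphism maps one to the other, so G is not vertex-transitive.

No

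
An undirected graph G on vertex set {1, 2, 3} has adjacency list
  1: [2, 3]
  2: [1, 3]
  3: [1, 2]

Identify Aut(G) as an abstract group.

the symmetric group on 3 letters

All 3 vertices are pairwise adjacent: G = K_3. Every bijection on the vertex set is an automorphism of K_3; hence Aut(K_3) ≅ S_3, order 6.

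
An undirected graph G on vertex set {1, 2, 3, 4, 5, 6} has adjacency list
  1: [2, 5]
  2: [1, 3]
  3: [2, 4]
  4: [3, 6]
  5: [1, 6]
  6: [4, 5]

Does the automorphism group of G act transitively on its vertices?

Yes

Every vertex has degree 2 and the graph is connected, so G is the 6-cycle C_6. C_6 has 6 rotations and 6 reflections, so Aut(C_6) ≅ D_6 of order 12. Under this action every vertex can be carried to every other, so G is vertex-transitive.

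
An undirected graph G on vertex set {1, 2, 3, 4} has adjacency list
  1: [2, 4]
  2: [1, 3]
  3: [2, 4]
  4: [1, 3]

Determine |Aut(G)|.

8

G is 2-regular and connected on 4 vertices, i.e. the cycle C_4. The automorphisms of the 4-cycle are exactly the symmetries of a regular 4-gon: the dihedral group D_4, |D_4| = 8.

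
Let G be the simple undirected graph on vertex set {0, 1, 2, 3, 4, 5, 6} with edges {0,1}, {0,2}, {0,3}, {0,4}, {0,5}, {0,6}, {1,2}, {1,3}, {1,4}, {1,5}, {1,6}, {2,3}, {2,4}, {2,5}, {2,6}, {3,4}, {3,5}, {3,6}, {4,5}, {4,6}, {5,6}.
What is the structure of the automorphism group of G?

the symmetric group on 7 letters

All 7 vertices are pairwise adjacent: G = K_7. Every bijection on the vertex set is an automorphism of K_7; hence Aut(K_7) ≅ S_7, order 5040.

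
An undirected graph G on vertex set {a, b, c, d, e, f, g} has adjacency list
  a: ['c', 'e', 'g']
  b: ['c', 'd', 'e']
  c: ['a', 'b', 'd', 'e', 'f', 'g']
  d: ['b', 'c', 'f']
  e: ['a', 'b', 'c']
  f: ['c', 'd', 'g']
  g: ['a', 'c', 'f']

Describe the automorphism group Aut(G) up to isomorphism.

D_6

Vertex c is the unique vertex of degree 6; the remaining 6 vertices each have degree 3 and induce a cycle, so G is the wheel on 7 vertices with hub c. Every automorphism fixes the hub and acts on the rim 6-cycle, so Aut(G) ≅ Aut(C_6) = D_6 of order 12.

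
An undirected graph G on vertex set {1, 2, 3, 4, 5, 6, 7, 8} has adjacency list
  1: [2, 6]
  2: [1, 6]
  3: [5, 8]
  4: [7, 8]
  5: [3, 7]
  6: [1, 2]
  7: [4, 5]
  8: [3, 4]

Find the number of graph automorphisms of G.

G has two connected components, {3, 4, 5, 7, 8} and {1, 2, 6}; each is 2-regular, so G = C_5 ⊔ C_3. No automorphism exchanges components of different sizes, hence Aut(G) is the direct product D_5 × D_3, order 60.

60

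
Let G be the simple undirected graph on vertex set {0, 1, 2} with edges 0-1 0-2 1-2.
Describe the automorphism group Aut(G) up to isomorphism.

the symmetric group on 3 letters

All 3 vertices are pairwise adjacent: G = K_3. Any permutation of the 3 vertices preserves K_3, so Aut(K_3) = S_3 of order 3! = 6.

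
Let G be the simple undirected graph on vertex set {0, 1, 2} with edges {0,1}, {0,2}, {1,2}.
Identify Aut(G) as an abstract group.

All 3 vertices are pairwise adjacent: G = K_3. Any permutation of the 3 vertices preserves K_3, so Aut(K_3) = S_3 of order 3! = 6.

the symmetric group on 3 letters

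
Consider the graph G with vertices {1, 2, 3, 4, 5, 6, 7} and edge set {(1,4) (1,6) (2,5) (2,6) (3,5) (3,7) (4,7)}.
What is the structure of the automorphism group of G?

G is 2-regular and connected on 7 vertices, i.e. the cycle C_7. C_7 has 7 rotations and 7 reflections, so Aut(C_7) ≅ D_7 of order 14.

D_7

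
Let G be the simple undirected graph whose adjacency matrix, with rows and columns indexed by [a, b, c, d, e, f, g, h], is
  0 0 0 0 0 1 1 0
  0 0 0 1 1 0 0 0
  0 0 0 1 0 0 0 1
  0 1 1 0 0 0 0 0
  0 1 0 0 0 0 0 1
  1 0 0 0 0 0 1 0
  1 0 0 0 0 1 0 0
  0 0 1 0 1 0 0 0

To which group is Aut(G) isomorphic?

G has two connected components, {b, c, d, e, h} and {a, f, g}; each is 2-regular, so G = C_5 ⊔ C_3. No automorphism exchanges components of different sizes, hence Aut(G) is the direct product D_3 × D_5, order 60.

D_3 × D_5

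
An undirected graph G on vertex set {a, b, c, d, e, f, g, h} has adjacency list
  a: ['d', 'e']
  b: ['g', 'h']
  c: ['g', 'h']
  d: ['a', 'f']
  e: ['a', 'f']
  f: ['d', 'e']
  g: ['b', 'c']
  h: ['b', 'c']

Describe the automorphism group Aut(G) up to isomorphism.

D_4 ≀ Z_2

G has two connected components, {a, d, e, f} and {b, c, g, h}; each is 2-regular, so G = C_4 ⊔ C_4. Aut of a disjoint union of two copies of C_4 is the wreath product D_4 ≀ Z_2, of order 2·8² = 128.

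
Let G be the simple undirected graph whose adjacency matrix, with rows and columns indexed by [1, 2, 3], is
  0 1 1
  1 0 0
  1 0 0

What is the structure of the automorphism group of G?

The degree sequence is [2, 1, 1]; the two degree-1 vertices 2 and 3 are the ends of a path, so G = P_3. The only nontrivial automorphism of a path is the end-to-end reflection, so Aut(G) ≅ Z_2.

C_2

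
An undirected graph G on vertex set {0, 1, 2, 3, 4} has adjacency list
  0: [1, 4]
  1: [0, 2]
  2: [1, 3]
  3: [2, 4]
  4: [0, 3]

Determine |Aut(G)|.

Every vertex has degree 2 and the graph is connected, so G is the 5-cycle C_5. C_5 has 5 rotations and 5 reflections, so Aut(C_5) ≅ D_5 of order 10.

10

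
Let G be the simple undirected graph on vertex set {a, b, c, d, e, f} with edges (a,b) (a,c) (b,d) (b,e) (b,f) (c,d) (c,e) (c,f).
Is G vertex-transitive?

No

Automorphisms preserve degree, but G has vertices of degree 2 and vertices of degree 4; no automorphism maps one to the other, so G is not vertex-transitive.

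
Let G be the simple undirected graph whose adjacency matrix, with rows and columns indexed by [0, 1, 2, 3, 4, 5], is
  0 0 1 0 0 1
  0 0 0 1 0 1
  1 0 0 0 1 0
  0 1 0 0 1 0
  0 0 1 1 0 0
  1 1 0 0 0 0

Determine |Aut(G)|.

G is 2-regular and connected on 6 vertices, i.e. the cycle C_6. The automorphisms of the 6-cycle are exactly the symmetries of a regular 6-gon: the dihedral group D_6, |D_6| = 12.

12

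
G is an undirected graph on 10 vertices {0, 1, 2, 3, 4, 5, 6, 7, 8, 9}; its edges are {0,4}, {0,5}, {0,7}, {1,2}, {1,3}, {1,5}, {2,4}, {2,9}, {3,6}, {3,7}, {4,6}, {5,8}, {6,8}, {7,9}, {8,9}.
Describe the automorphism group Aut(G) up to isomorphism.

S_5

G is 3-regular on 10 vertices with no triangles and no 4-cycles (girth 5): this is the Petersen graph. It is a classical fact that the Petersen graph has automorphism group S_5 (order 120), arising from its description as the Kneser graph K(5,2).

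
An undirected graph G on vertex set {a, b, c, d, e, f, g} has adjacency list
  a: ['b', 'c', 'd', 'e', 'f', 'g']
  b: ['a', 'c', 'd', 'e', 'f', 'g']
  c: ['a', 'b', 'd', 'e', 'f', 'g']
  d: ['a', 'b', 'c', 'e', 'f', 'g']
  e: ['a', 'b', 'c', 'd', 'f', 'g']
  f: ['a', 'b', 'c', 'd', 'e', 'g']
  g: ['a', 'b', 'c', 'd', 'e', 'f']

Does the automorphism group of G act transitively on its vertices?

Yes

Every vertex has degree 6, so G is the complete graph K_7. Any permutation of the 7 vertices preserves K_7, so Aut(K_7) = S_7 of order 7! = 5040. Under this action every vertex can be carried to every other, so G is vertex-transitive.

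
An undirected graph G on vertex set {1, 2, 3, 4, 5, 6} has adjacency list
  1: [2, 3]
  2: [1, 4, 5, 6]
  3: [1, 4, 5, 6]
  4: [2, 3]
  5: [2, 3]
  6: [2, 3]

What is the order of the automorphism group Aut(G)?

48

The vertices split by degree into {2, 3} (degree 4) and {1, 4, 5, 6} (degree 2); every edge runs between the two parts, so G is the complete bipartite graph K_{2,4}. Automorphisms preserve the bipartition setwise (since the parts differ in size) and act as S_4 × S_2 within it; |Aut| = 48.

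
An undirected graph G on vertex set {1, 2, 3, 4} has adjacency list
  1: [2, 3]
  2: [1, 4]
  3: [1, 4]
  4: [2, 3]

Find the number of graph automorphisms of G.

G is 2-regular and connected on 4 vertices, i.e. the cycle C_4. The automorphisms of the 4-cycle are exactly the symmetries of a regular 4-gon: the dihedral group D_4, |D_4| = 8.

8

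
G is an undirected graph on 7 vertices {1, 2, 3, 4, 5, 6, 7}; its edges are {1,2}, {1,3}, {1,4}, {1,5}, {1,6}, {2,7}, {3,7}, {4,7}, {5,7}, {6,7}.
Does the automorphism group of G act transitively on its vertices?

Automorphisms preserve degree, but G has vertices of degree 2 and vertices of degree 5; no automorphism maps one to the other, so G is not vertex-transitive.

No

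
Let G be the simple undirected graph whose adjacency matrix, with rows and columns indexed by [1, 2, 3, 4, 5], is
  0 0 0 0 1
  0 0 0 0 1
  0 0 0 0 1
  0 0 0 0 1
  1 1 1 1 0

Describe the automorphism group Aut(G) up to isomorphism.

S_4

Vertex 5 has degree 4 and every other vertex has degree 1, so G is the star K_{1,4} with centre 5. Any automorphism fixes the centre and permutes the 4 leaves freely, so Aut(G) ≅ S_4 of order 4! = 24.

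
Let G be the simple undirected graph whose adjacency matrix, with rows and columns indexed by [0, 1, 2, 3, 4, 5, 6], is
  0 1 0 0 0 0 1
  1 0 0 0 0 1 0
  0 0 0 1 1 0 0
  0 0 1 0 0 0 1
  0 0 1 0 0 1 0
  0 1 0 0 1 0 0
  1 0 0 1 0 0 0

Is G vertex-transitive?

G is 2-regular and connected on 7 vertices, i.e. the cycle C_7. C_7 has 7 rotations and 7 reflections, so Aut(C_7) ≅ D_7 of order 14. Under this action every vertex can be carried to every other, so G is vertex-transitive.

Yes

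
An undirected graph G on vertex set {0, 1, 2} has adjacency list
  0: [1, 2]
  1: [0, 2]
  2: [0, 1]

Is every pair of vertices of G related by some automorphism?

Every vertex has degree 2, so G is the complete graph K_3. Every bijection on the vertex set is an automorphism of K_3; hence Aut(K_3) ≅ S_3, order 6. This group acts transitively on the 3 vertices.

Yes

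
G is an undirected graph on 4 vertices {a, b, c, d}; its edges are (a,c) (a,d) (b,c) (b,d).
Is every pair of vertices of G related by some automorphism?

Yes

G is 2-regular and bipartite on 2^2 = 4 vertices with girth 4; it is the hypercube graph Q_2. Aut(Q_2) consists of the signed permutations of the 2 coordinate axes: 2! permutations times 2^2 sign flips, so |Aut| = 2^2·2! = 8. Under this action every vertex can be carried to every other, so G is vertex-transitive.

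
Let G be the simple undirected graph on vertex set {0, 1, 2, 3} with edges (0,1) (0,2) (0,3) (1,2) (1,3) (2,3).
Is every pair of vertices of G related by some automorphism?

Yes

All 4 vertices are pairwise adjacent: G = K_4. Any permutation of the 4 vertices preserves K_4, so Aut(K_4) = S_4 of order 4! = 24. Under this action every vertex can be carried to every other, so G is vertex-transitive.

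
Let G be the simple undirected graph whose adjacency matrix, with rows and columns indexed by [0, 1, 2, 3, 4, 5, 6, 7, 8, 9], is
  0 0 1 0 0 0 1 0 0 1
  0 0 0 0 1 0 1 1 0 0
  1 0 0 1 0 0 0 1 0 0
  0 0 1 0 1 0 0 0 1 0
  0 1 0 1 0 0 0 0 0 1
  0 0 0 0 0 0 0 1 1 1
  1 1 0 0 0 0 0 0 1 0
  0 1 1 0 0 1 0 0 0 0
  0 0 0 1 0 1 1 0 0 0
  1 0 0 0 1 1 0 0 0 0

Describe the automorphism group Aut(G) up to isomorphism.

G is 3-regular on 10 vertices with no triangles and no 4-cycles (girth 5): this is the Petersen graph. It is a classical fact that the Petersen graph has automorphism group S_5 (order 120), arising from its description as the Kneser graph K(5,2).

S_5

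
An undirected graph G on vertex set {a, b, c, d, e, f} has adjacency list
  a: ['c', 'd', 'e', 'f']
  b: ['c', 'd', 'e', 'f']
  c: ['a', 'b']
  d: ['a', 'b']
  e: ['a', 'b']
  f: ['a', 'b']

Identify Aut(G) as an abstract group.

S_4 × S_2

The vertices split by degree into {a, b} (degree 4) and {c, d, e, f} (degree 2); every edge runs between the two parts, so G is the complete bipartite graph K_{2,4}. Automorphisms preserve the bipartition setwise (since the parts differ in size) and act as S_4 × S_2 within it; |Aut| = 48.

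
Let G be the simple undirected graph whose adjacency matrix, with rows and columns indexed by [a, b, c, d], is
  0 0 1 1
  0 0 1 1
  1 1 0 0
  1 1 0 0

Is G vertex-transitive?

Every vertex has degree 2 and the graph is connected, so G is the 4-cycle C_4. C_4 has 4 rotations and 4 reflections, so Aut(C_4) ≅ D_4 of order 8. This group acts transitively on the 4 vertices.

Yes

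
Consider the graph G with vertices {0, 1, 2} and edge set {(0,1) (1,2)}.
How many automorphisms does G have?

2

The degree sequence is [1, 2, 1]; the two degree-1 vertices 0 and 2 are the ends of a path, so G = P_3. A path has exactly one nontrivial symmetry — reversal — giving Aut(G) of order 2.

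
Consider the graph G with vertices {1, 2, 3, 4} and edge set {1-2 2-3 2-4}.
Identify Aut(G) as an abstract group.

the symmetric group on 3 letters

Vertex 2 has degree 3 and every other vertex has degree 1, so G is the star K_{1,3} with centre 2. The 3 leaves are pairwise interchangeable while the centre is fixed, giving Aut(G) = S_3.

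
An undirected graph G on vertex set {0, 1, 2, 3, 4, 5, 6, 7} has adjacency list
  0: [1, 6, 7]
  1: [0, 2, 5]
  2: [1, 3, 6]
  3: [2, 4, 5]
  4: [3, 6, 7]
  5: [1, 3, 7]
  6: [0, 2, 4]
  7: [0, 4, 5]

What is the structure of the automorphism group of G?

the hyperoctahedral group B_3

G is 3-regular and bipartite on 2^3 = 8 vertices with girth 4; it is the hypercube graph Q_3. Aut(Q_3) consists of the signed permutations of the 3 coordinate axes: 3! permutations times 2^3 sign flips, so |Aut| = 2^3·3! = 48.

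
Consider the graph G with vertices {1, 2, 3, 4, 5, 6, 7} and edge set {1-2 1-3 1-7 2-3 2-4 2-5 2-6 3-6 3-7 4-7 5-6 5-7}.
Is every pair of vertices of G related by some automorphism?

Vertex 2 is the only vertex of degree 5, so every automorphism fixes it; G is not vertex-transitive.

No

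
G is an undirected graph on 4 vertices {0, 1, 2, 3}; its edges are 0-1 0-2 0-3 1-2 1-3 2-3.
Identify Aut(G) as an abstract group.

S_4

All 4 vertices are pairwise adjacent: G = K_4. Any permutation of the 4 vertices preserves K_4, so Aut(K_4) = S_4 of order 4! = 24.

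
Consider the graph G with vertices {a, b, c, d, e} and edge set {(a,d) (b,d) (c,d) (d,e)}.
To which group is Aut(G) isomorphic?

S_4

Vertex d has degree 4 and every other vertex has degree 1, so G is the star K_{1,4} with centre d. Any automorphism fixes the centre and permutes the 4 leaves freely, so Aut(G) ≅ S_4 of order 4! = 24.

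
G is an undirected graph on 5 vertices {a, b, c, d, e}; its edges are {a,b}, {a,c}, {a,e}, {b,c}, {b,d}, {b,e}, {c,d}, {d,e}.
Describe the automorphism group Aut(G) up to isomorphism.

Vertex b is the unique vertex of degree 4; the remaining 4 vertices each have degree 3 and induce a cycle, so G is the wheel on 5 vertices with hub b. With the hub fixed, the remaining symmetry is that of the rim cycle C_4, giving the dihedral group D_4.

D_4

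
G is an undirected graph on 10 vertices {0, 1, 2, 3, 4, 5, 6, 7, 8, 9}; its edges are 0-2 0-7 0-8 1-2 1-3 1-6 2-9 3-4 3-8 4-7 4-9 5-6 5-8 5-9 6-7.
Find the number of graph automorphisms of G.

G is 3-regular on 10 vertices with no triangles and no 4-cycles (girth 5): this is the Petersen graph. It is a classical fact that the Petersen graph has automorphism group S_5 (order 120), arising from its description as the Kneser graph K(5,2).

120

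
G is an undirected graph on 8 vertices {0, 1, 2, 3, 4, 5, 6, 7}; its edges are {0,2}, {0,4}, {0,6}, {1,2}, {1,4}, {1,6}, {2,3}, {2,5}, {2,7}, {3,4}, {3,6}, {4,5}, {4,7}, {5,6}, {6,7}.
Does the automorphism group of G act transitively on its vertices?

Automorphisms preserve degree, but G has vertices of degree 3 and vertices of degree 5; no automorphism maps one to the other, so G is not vertex-transitive.

No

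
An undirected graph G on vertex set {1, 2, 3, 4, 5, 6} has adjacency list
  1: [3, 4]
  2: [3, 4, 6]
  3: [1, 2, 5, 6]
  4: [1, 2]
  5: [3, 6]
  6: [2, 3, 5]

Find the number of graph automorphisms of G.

1

The degree sequence is [2, 3, 4, 2, 2, 3]. Checking the degree-preserving permutations of the vertex set shows that none except the identity preserves every edge, so Aut(G) is trivial.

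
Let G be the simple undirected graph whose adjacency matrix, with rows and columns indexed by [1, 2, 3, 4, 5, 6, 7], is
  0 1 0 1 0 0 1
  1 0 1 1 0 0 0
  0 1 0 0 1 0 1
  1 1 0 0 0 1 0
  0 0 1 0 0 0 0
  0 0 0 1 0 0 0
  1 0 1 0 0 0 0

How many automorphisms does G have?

1

The degree sequence is [3, 3, 3, 3, 1, 1, 2]. Checking the degree-preserving permutations of the vertex set shows that none except the identity preserves every edge, so Aut(G) is trivial.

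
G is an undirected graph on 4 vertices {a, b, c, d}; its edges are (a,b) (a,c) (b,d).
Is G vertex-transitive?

No

Automorphisms preserve degree, but G has vertices of degree 1 and vertices of degree 2; no automorphism maps one to the other, so G is not vertex-transitive.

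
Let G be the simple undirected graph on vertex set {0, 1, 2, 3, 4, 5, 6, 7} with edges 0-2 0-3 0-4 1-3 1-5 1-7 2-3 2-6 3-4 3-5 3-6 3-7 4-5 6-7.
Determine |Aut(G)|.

14

Vertex 3 is the unique vertex of degree 7; the remaining 7 vertices each have degree 3 and induce a cycle, so G is the wheel on 8 vertices with hub 3. With the hub fixed, the remaining symmetry is that of the rim cycle C_7, giving the dihedral group D_7.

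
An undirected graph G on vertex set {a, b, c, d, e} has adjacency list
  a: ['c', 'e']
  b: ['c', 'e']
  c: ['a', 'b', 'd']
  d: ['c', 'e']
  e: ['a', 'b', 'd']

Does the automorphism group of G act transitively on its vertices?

Automorphisms preserve degree, but G has vertices of degree 2 and vertices of degree 3; no automorphism maps one to the other, so G is not vertex-transitive.

No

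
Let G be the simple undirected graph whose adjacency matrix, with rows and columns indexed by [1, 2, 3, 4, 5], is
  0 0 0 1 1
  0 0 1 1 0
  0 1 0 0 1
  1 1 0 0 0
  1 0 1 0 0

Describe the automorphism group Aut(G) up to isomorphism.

Every vertex has degree 2 and the graph is connected, so G is the 5-cycle C_5. The automorphisms of the 5-cycle are exactly the symmetries of a regular 5-gon: the dihedral group D_5, |D_5| = 10.

the dihedral group of order 10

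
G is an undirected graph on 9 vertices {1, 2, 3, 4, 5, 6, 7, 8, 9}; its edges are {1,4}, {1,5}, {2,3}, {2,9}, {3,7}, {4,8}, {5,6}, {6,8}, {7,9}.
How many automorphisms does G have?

G has two connected components, {1, 4, 5, 6, 8} and {2, 3, 7, 9}; each is 2-regular, so G = C_5 ⊔ C_4. The components are non-isomorphic (different sizes), so Aut(G) = Aut(C_4) × Aut(C_5) = D_4 × D_5 of order 8·10 = 80.

80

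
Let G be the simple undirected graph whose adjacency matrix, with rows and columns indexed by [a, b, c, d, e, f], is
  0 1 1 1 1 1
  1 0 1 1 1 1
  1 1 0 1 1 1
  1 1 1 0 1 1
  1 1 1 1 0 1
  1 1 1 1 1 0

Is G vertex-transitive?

All 6 vertices are pairwise adjacent: G = K_6. Any permutation of the 6 vertices preserves K_6, so Aut(K_6) = S_6 of order 6! = 720. Under this action every vertex can be carried to every other, so G is vertex-transitive.

Yes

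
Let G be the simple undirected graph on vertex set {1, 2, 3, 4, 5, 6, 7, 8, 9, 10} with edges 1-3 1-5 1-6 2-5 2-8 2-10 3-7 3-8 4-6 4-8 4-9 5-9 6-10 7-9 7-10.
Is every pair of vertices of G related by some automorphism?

Yes

G is 3-regular on 10 vertices with no triangles and no 4-cycles (girth 5): this is the Petersen graph. Viewing the Petersen graph as the Kneser graph K(5,2) — vertices are 2-subsets of {1,…,5}, edges join disjoint pairs — its automorphisms are exactly the permutations of the 5-element set, so Aut ≅ S_5 of order 120. This group acts transitively on the 10 vertices.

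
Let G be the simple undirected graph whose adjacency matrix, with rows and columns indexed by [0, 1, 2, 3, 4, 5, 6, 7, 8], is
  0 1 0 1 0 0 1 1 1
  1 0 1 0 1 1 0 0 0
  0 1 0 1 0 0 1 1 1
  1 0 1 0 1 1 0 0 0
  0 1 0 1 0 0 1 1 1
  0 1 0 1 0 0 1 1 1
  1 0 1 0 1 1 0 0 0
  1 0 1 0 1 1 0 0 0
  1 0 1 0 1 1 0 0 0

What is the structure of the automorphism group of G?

S_4 × S_5

The vertices split by degree into {0, 2, 4, 5} (degree 5) and {1, 3, 6, 7, 8} (degree 4); every edge runs between the two parts, so G is the complete bipartite graph K_{4,5}. The parts have unequal sizes, so no automorphism swaps them; each part is permuted independently, giving S_4 × S_5 of order 4!·5! = 2880.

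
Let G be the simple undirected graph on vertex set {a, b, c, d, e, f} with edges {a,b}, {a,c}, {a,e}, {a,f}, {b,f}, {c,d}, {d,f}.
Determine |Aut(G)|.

1

Degrees alone do not determine every vertex (e.g. b and c both have degree 2), but their neighbour-degree multisets differ: N(b) has degrees [3, 4] while N(c) has degrees [2, 4]. Repeating this refinement separates all vertices, so the only automorphism is the identity.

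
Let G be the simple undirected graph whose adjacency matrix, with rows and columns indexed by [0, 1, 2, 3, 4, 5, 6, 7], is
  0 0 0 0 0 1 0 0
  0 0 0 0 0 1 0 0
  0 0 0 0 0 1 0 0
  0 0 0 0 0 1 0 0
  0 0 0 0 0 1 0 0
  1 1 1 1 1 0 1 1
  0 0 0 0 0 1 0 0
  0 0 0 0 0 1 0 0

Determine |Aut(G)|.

Vertex 5 has degree 7 and every other vertex has degree 1, so G is the star K_{1,7} with centre 5. The 7 leaves are pairwise interchangeable while the centre is fixed, giving Aut(G) = S_7.

5040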